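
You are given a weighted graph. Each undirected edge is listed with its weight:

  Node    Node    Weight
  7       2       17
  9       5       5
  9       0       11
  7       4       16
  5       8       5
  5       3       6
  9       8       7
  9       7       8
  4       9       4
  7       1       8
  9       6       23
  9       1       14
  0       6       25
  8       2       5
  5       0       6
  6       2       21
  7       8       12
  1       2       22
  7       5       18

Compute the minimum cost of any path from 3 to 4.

Shortest distances from 3:
3: 0
5: 6  (via 3)
8: 11  (via 5)
9: 11  (via 5)
0: 12  (via 5)
4: 15  (via 9)
Shortest route: 3 → 5 → 9 → 4 = 15.

15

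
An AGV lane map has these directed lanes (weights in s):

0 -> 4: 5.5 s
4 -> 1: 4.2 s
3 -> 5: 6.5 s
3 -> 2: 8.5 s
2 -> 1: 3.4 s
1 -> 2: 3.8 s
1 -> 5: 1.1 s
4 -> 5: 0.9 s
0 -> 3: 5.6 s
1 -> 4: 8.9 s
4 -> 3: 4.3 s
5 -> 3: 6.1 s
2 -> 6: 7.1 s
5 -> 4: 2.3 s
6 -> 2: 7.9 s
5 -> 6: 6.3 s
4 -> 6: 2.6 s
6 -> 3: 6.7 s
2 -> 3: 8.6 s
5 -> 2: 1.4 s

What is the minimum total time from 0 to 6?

8.1 s

Shortest distances from 0:
0: 0
4: 5.5  (via 0)
3: 5.6  (via 0)
5: 6.4  (via 4)
2: 7.8  (via 5)
6: 8.1  (via 4)
Shortest route: 0–4–6 = 8.1 s.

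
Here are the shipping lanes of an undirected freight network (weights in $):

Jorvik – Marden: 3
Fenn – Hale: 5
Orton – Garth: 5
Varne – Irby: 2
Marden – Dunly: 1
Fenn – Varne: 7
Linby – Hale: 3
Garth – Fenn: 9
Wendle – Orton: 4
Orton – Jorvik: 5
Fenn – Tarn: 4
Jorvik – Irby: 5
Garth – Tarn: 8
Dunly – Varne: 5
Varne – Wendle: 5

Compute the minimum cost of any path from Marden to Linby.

$21

Running Dijkstra from Marden:
Marden: 0
Dunly: 1  (via Marden)
Jorvik: 3  (via Marden)
Varne: 6  (via Dunly)
Orton: 8  (via Jorvik)
Irby: 8  (via Jorvik)
Wendle: 11  (via Varne)
Fenn: 13  (via Varne)
Garth: 13  (via Orton)
Tarn: 17  (via Fenn)
Hale: 18  (via Fenn)
Linby: 21  (via Hale)
Shortest route: Marden → Dunly → Varne → Fenn → Hale → Linby = $21.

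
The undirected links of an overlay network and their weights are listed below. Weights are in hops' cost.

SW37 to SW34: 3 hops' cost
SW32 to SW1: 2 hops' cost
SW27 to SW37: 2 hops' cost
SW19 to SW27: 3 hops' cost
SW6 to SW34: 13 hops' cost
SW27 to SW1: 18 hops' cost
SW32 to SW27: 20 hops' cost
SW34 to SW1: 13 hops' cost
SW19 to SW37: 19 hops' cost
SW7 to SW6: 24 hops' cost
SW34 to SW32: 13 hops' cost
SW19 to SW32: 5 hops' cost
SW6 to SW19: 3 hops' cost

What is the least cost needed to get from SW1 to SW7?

34 hops' cost

Compare a few routes:
SW1 → SW34 → SW6 → SW7: 13+13+24 = 50
SW1 → SW32 → SW19 → SW6 → SW7: 2+5+3+24 = 34
SW1 → SW27 → SW19 → SW6 → SW7: 18+3+3+24 = 48
SW1 → SW34 → SW37 → SW27 → SW19 → SW6 → SW7: 13+3+2+3+3+24 = 48
Cheapest is SW1 → SW32 → SW19 → SW6 → SW7 at 34 hops' cost.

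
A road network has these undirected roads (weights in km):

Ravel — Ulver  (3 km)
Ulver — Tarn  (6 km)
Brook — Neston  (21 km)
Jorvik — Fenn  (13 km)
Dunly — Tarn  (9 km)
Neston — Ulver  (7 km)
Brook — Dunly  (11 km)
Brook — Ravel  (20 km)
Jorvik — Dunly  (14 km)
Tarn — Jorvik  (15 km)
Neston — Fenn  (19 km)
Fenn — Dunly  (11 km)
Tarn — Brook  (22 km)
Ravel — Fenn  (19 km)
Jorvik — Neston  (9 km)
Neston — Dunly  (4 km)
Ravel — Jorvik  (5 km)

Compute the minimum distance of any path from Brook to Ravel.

20 km

Candidate routes:
Brook - Ravel: 20 = 20
Brook - Dunly - Tarn - Ulver - Ravel: 11+9+6+3 = 29
Brook - Dunly - Neston - Ulver - Ravel: 11+4+7+3 = 25
Cheapest is Brook - Ravel at 20 km.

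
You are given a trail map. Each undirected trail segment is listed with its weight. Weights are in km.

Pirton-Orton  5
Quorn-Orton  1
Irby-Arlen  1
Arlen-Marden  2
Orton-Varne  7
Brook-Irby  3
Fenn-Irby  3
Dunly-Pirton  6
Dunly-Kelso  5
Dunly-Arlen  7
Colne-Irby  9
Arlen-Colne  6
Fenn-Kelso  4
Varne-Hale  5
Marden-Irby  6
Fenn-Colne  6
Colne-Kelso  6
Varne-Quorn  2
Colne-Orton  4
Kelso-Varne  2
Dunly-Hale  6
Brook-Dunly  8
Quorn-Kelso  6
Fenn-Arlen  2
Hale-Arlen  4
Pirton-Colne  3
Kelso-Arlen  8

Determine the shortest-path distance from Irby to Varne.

9 km

Running Dijkstra from Irby:
Irby: 0
Arlen: 1  (via Irby)
Brook: 3  (via Irby)
Marden: 3  (via Arlen)
Fenn: 3  (via Irby)
Hale: 5  (via Arlen)
Kelso: 7  (via Fenn)
Colne: 7  (via Arlen)
Dunly: 8  (via Arlen)
Varne: 9  (via Kelso)
Shortest route: Irby–Fenn–Kelso–Varne = 9 km.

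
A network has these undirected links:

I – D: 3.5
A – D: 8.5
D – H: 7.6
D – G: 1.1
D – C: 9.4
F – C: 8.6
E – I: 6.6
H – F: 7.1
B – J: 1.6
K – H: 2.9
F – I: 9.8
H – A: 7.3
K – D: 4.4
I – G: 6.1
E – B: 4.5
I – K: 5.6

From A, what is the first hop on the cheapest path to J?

D

Compare a few routes:
A–H–K–I–E–B–J: 7.3+2.9+5.6+6.6+4.5+1.6 = 28.5
A–D–I–E–B–J: 8.5+3.5+6.6+4.5+1.6 = 24.7
A–D–G–I–E–B–J: 8.5+1.1+6.1+6.6+4.5+1.6 = 28.4
The minimum is 24.7 via A–D–I–E–B–J.
So from A the first move is to D.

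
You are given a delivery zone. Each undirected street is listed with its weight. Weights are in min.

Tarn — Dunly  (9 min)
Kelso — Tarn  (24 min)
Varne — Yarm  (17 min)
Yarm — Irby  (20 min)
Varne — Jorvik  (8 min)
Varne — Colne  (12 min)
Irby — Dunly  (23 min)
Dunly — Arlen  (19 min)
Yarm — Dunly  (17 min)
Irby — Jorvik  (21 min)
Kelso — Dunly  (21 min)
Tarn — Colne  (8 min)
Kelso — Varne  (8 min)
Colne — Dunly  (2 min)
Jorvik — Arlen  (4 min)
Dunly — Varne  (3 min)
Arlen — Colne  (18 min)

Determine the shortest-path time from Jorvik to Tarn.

20 min

Compare a few routes:
Jorvik → Varne → Dunly → Tarn: 8+3+9 = 20
Jorvik → Varne → Colne → Tarn: 8+12+8 = 28
Jorvik → Varne → Dunly → Colne → Tarn: 8+3+2+8 = 21
The minimum is 20 min via Jorvik → Varne → Dunly → Tarn.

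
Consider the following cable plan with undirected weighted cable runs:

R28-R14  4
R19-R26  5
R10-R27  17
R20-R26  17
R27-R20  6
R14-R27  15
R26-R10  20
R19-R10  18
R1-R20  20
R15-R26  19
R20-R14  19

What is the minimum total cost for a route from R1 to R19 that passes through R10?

61

Best R1 to R10: R1–R20–R27–R10 costing 43
Shortest R10→R19: R10–R19 = 18
Total via R10: 43 + 18 = 61.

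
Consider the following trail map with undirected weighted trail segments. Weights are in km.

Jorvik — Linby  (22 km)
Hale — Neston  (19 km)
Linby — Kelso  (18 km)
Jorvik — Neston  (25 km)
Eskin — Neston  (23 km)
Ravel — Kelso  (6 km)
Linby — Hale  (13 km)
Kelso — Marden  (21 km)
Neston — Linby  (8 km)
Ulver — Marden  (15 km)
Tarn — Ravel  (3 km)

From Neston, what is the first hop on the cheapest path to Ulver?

Candidate routes:
Neston → Hale → Linby → Kelso → Marden → Ulver: 19+13+18+21+15 = 86
Neston → Linby → Kelso → Marden → Ulver: 8+18+21+15 = 62
Cheapest is Neston → Linby → Kelso → Marden → Ulver at 62 km.
So from Neston the first move is to Linby.

Linby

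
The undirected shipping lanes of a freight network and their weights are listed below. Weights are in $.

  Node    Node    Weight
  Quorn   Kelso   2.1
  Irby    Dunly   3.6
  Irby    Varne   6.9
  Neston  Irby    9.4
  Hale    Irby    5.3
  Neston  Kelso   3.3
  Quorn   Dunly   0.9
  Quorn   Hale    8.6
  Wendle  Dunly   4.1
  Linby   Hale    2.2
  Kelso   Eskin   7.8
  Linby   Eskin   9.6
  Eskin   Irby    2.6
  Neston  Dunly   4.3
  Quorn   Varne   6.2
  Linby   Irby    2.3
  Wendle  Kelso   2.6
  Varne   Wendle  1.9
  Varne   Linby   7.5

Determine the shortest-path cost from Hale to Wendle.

Settle nodes by increasing distance from Hale:
Hale: 0
Linby: 2.2  (via Hale)
Irby: 4.5  (via Linby)
Eskin: 7.1  (via Irby)
Dunly: 8.1  (via Irby)
Quorn: 8.6  (via Hale)
Varne: 9.7  (via Linby)
Kelso: 10.7  (via Quorn)
Wendle: 11.6  (via Varne)
Shortest route: Hale–Linby–Varne–Wendle = $11.6.

$11.6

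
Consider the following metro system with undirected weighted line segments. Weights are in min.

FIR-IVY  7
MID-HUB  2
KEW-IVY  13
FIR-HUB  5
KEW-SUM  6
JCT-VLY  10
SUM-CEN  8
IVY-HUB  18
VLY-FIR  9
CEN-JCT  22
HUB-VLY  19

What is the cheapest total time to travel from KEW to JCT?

36 min

Compare a few routes:
KEW → SUM → CEN → JCT: 6+8+22 = 36
KEW → IVY → FIR → VLY → JCT: 13+7+9+10 = 39
The minimum is 36 min via KEW → SUM → CEN → JCT.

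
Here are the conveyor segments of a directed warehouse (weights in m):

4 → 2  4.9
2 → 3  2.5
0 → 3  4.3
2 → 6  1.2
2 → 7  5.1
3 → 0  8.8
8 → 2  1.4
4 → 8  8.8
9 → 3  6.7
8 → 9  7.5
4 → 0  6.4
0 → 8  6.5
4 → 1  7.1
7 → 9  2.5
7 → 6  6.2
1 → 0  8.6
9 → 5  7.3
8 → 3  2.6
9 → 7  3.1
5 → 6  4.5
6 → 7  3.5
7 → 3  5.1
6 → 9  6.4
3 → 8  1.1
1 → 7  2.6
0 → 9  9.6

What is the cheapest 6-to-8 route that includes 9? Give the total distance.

13.8 m

Shortest 6→9: 6–7–9 = 6
Shortest 9→8: 9–3–8 = 7.8
Total via 9: 6 + 7.8 = 13.8 m.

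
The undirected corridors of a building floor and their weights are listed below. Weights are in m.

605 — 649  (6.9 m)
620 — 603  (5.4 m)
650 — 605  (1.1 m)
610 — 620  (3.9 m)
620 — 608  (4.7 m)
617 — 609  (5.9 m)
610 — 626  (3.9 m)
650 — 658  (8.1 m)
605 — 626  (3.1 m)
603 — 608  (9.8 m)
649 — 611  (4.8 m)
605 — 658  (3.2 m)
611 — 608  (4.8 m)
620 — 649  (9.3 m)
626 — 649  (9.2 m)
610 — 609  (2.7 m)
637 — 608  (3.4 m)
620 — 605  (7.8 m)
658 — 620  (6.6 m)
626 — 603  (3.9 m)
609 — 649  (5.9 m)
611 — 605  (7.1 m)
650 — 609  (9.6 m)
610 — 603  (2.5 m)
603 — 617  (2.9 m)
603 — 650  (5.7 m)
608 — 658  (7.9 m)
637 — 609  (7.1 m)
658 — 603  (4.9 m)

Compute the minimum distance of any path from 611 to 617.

16.6 m

Compare a few routes:
611 - 605 - 650 - 603 - 617: 7.1+1.1+5.7+2.9 = 16.8
611 - 649 - 609 - 617: 4.8+5.9+5.9 = 16.6
611 - 608 - 603 - 617: 4.8+9.8+2.9 = 17.5
611 - 605 - 626 - 603 - 617: 7.1+3.1+3.9+2.9 = 17
Cheapest is 611 - 649 - 609 - 617 at 16.6 m.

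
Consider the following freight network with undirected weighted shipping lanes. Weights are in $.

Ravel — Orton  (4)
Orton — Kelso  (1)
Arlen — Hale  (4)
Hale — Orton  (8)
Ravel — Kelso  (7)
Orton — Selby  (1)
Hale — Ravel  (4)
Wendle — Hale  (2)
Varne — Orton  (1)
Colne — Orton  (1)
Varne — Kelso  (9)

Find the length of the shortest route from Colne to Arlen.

$13

Enumerating some paths:
Colne - Orton - Kelso - Ravel - Hale - Arlen: 1+1+7+4+4 = 17
Colne - Orton - Hale - Arlen: 1+8+4 = 13
The minimum is $13 via Colne - Orton - Hale - Arlen.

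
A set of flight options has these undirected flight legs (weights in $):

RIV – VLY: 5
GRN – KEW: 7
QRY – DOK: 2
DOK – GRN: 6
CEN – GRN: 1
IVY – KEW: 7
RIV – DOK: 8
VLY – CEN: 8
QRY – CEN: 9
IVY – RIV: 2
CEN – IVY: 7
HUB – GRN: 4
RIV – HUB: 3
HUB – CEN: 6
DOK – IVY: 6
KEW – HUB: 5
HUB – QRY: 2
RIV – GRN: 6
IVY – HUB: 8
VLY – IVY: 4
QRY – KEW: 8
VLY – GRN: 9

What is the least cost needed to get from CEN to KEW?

$8

Running Dijkstra from CEN:
CEN: 0
GRN: 1  (via CEN)
HUB: 5  (via GRN)
IVY: 7  (via CEN)
QRY: 7  (via HUB)
RIV: 7  (via GRN)
DOK: 7  (via GRN)
KEW: 8  (via GRN)
Shortest route: CEN → GRN → KEW = $8.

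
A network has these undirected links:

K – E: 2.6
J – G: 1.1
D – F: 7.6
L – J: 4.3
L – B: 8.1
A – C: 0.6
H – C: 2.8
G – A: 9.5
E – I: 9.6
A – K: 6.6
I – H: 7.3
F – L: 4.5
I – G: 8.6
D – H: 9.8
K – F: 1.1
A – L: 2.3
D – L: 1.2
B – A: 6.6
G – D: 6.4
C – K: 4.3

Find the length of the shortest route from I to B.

17.3

Enumerating some paths:
I → G → J → L → B: 8.6+1.1+4.3+8.1 = 22.1
I → H → C → A → L → B: 7.3+2.8+0.6+2.3+8.1 = 21.1
I → H → C → A → B: 7.3+2.8+0.6+6.6 = 17.3
The minimum is 17.3 via I → H → C → A → B.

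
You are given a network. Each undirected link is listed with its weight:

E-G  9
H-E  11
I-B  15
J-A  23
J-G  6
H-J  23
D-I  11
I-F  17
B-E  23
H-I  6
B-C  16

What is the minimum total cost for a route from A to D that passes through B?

87

Best A to B: A–J–G–E–B costing 61
Best B to D: B–I–D costing 26
Total via B: 61 + 26 = 87.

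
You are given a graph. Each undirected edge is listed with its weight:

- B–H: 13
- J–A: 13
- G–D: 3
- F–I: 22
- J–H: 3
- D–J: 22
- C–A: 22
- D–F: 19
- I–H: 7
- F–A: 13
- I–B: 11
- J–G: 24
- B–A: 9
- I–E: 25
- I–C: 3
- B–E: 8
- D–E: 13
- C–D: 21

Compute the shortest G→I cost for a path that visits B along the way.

35

Best G to B: G–D–E–B costing 24
Shortest B→I: B–I = 11
Total via B: 24 + 11 = 35.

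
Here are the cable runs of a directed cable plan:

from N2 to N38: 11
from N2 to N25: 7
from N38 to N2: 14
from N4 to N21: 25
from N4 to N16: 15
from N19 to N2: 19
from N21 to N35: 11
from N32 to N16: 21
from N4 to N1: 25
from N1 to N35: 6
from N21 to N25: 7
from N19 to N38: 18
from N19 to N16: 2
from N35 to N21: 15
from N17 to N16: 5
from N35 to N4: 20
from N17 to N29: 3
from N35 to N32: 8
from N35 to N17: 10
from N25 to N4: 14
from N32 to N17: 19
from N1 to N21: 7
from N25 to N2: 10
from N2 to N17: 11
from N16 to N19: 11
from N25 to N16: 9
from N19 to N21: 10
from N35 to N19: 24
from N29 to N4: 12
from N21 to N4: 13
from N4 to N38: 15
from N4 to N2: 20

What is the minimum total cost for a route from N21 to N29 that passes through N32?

41

Shortest N21→N32: N21 → N35 → N32 = 19
Best N32 to N29: N32 → N17 → N29 costing 22
Total via N32: 19 + 22 = 41.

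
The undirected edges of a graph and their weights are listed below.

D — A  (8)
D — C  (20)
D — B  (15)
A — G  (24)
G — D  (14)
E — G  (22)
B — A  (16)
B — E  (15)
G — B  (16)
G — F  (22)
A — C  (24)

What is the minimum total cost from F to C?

56

Enumerating some paths:
F - G - D - A - C: 22+14+8+24 = 68
F - G - A - C: 22+24+24 = 70
F - G - D - C: 22+14+20 = 56
The minimum is 56 via F - G - D - C.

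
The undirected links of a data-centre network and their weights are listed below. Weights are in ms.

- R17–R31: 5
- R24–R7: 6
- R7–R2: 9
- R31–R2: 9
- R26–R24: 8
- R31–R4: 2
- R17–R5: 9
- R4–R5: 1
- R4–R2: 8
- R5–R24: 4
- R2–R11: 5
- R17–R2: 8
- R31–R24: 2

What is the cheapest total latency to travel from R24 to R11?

Settle nodes by increasing distance from R24:
R24: 0
R31: 2  (via R24)
R4: 4  (via R31)
R5: 4  (via R24)
R7: 6  (via R24)
R17: 7  (via R31)
R26: 8  (via R24)
R2: 11  (via R31)
R11: 16  (via R2)
Shortest route: R24 → R31 → R2 → R11 = 16 ms.

16 ms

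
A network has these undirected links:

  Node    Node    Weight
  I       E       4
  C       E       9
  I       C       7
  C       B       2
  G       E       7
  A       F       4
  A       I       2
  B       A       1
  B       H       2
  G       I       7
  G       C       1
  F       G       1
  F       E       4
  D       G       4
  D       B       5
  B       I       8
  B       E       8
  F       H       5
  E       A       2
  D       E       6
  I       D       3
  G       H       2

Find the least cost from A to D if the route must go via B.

Shortest A→B: A → B = 1
Shortest B→D: B → D = 5
Total via B: 1 + 5 = 6.

6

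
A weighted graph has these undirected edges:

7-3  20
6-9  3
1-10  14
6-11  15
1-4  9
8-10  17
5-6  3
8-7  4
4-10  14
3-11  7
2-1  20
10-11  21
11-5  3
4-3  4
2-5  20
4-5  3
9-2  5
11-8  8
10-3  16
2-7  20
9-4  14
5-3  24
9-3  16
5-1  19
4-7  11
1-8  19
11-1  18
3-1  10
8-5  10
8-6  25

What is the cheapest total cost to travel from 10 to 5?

17

Enumerating some paths:
10 - 3 - 4 - 5: 16+4+3 = 23
10 - 4 - 5: 14+3 = 17
Cheapest is 10 - 4 - 5 at 17.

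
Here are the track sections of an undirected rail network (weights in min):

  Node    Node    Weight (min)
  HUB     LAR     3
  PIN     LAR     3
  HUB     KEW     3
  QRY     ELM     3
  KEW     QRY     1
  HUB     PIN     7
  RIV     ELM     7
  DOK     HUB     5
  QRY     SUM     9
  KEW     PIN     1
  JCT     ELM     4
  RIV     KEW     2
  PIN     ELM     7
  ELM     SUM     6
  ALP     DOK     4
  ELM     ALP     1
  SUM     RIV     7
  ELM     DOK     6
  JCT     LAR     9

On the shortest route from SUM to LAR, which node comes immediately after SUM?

RIV

Enumerating some paths:
SUM → QRY → KEW → PIN → LAR: 9+1+1+3 = 14
SUM → RIV → KEW → PIN → LAR: 7+2+1+3 = 13
Cheapest is SUM → RIV → KEW → PIN → LAR at 13 min.
So from SUM the first move is to RIV.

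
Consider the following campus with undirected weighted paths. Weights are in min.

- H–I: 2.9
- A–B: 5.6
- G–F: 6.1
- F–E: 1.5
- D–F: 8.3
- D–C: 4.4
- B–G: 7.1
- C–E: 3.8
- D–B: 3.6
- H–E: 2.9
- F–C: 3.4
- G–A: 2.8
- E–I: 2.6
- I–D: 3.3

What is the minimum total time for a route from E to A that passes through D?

15.1 min

Shortest E→D: E → I → D = 5.9
Shortest D→A: D → B → A = 9.2
Total via D: 5.9 + 9.2 = 15.1 min.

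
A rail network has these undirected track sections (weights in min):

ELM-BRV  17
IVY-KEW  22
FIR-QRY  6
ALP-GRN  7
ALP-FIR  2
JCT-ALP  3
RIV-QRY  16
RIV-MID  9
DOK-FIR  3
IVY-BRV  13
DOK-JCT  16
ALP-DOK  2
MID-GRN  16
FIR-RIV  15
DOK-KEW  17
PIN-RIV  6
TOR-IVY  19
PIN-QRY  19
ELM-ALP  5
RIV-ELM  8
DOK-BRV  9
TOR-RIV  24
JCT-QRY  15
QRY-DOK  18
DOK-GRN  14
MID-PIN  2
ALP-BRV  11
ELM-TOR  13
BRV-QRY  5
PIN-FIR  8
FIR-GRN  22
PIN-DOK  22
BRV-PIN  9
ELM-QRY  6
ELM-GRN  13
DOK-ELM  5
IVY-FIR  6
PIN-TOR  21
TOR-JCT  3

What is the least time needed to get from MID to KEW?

30 min

Enumerating some paths:
MID - PIN - BRV - DOK - KEW: 2+9+9+17 = 37
MID - PIN - RIV - ELM - DOK - KEW: 2+6+8+5+17 = 38
MID - PIN - FIR - DOK - KEW: 2+8+3+17 = 30
MID - PIN - FIR - ALP - DOK - KEW: 2+8+2+2+17 = 31
Cheapest is MID - PIN - FIR - DOK - KEW at 30 min.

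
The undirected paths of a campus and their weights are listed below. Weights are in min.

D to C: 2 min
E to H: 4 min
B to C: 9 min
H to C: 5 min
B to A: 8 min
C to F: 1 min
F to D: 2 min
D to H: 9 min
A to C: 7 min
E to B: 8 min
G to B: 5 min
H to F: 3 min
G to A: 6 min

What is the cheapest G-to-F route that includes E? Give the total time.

Shortest G→E: G–B–E = 13
Best E to F: E–H–F costing 7
Total via E: 13 + 7 = 20 min.

20 min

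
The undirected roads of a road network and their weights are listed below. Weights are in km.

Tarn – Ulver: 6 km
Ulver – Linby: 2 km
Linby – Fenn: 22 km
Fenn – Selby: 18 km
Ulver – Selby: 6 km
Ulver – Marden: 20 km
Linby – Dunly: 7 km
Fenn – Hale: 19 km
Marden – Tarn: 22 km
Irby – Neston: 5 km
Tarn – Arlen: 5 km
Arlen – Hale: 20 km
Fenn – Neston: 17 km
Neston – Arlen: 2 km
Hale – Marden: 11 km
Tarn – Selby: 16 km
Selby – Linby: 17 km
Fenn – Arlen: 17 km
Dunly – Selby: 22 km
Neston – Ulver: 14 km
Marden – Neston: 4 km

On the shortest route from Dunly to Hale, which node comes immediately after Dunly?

Candidate routes:
Dunly–Linby–Ulver–Neston–Marden–Hale: 7+2+14+4+11 = 38
Dunly–Linby–Ulver–Tarn–Arlen–Neston–Marden–Hale: 7+2+6+5+2+4+11 = 37
The minimum is 37 km via Dunly–Linby–Ulver–Tarn–Arlen–Neston–Marden–Hale.
So from Dunly the first move is to Linby.

Linby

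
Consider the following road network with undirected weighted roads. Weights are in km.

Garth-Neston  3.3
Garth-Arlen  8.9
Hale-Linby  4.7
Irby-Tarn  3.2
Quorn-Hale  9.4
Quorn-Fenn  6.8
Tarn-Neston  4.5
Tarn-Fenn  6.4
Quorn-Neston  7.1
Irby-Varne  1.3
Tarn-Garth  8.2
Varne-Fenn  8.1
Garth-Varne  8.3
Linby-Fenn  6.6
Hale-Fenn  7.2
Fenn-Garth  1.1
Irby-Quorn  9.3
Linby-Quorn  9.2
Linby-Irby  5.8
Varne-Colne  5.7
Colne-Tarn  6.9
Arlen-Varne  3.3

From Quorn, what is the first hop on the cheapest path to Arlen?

Compare a few routes:
Quorn - Irby - Varne - Arlen: 9.3+1.3+3.3 = 13.9
Quorn - Fenn - Varne - Arlen: 6.8+8.1+3.3 = 18.2
Quorn - Fenn - Garth - Arlen: 6.8+1.1+8.9 = 16.8
Cheapest is Quorn - Irby - Varne - Arlen at 13.9 km.
So from Quorn the first move is to Irby.

Irby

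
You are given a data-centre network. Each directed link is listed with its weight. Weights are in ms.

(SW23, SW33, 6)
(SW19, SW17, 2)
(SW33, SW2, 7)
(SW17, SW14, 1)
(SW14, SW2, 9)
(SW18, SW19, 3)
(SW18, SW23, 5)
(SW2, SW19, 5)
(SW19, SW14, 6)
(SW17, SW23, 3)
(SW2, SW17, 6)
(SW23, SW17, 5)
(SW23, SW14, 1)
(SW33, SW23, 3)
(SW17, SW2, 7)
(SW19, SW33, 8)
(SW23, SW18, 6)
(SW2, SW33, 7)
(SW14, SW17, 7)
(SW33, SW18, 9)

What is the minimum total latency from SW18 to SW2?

Compare a few routes:
SW18–SW23–SW14–SW2: 5+1+9 = 15
SW18–SW19–SW17–SW2: 3+2+7 = 12
The minimum is 12 ms via SW18–SW19–SW17–SW2.

12 ms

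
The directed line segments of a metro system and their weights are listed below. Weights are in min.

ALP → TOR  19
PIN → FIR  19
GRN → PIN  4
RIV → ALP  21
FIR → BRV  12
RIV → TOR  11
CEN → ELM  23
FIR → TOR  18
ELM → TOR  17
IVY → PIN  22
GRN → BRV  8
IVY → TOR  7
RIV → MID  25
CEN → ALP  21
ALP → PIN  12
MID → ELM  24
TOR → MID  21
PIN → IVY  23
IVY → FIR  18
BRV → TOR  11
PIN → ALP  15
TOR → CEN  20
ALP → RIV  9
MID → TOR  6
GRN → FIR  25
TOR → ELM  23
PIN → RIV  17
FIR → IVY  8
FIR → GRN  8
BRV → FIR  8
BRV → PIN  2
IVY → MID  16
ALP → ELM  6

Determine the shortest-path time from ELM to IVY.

Settle nodes by increasing distance from ELM:
ELM: 0
TOR: 17  (via ELM)
CEN: 37  (via TOR)
MID: 38  (via TOR)
ALP: 58  (via CEN)
RIV: 67  (via ALP)
PIN: 70  (via ALP)
FIR: 89  (via PIN)
IVY: 93  (via PIN)
Shortest route: ELM → TOR → CEN → ALP → PIN → IVY = 93 min.

93 min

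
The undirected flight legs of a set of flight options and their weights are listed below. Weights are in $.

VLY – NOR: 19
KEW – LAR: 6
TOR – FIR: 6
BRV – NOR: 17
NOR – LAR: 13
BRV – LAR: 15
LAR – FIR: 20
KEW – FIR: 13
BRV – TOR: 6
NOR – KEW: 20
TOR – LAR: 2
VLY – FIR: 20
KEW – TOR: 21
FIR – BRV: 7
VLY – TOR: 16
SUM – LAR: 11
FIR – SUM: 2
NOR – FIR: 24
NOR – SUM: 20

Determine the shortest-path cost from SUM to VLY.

$22

Enumerating some paths:
SUM–FIR–TOR–VLY: 2+6+16 = 24
SUM–FIR–VLY: 2+20 = 22
SUM–LAR–TOR–VLY: 11+2+16 = 29
The minimum is $22 via SUM–FIR–VLY.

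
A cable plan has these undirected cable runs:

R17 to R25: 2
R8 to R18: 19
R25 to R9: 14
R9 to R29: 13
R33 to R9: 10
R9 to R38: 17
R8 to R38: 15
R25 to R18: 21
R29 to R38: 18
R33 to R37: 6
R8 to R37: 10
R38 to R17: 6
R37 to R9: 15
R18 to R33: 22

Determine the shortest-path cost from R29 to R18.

Compare a few routes:
R29–R9–R33–R18: 13+10+22 = 45
R29–R9–R25–R18: 13+14+21 = 48
R29–R38–R17–R25–R18: 18+6+2+21 = 47
R29–R38–R8–R18: 18+15+19 = 52
Cheapest is R29–R9–R33–R18 at 45.

45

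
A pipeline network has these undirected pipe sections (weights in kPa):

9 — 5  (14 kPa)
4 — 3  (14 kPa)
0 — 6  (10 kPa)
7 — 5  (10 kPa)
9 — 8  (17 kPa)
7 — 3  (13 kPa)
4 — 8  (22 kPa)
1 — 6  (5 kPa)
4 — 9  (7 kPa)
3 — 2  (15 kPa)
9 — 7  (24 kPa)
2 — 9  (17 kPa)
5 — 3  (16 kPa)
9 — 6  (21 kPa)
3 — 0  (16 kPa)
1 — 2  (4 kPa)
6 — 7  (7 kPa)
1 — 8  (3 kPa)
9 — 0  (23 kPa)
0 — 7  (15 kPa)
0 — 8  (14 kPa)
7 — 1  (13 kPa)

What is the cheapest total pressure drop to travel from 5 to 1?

Enumerating some paths:
5 → 7 → 1: 10+13 = 23
5 → 9 → 8 → 1: 14+17+3 = 34
5 → 3 → 2 → 1: 16+15+4 = 35
5 → 7 → 6 → 1: 10+7+5 = 22
The minimum is 22 kPa via 5 → 7 → 6 → 1.

22 kPa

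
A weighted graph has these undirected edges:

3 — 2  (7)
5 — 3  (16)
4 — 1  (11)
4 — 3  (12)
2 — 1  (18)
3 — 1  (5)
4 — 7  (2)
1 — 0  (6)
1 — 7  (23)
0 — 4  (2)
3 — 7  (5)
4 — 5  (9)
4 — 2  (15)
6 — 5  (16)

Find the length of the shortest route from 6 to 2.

39

Compare a few routes:
6 → 5 → 4 → 3 → 2: 16+9+12+7 = 44
6 → 5 → 3 → 2: 16+16+7 = 39
6 → 5 → 4 → 2: 16+9+15 = 40
Cheapest is 6 → 5 → 3 → 2 at 39.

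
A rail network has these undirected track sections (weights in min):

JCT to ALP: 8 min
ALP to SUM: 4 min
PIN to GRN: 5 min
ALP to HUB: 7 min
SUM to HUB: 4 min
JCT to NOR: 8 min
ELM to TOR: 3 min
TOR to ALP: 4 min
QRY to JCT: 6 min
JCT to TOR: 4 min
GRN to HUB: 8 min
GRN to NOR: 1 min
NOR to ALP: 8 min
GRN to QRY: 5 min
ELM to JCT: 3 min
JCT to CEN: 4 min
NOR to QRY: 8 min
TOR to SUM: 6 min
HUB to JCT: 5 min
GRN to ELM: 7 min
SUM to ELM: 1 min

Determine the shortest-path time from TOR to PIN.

15 min

Settle nodes by increasing distance from TOR:
TOR: 0
ELM: 3  (via TOR)
SUM: 4  (via ELM)
ALP: 4  (via TOR)
JCT: 4  (via TOR)
CEN: 8  (via JCT)
HUB: 8  (via SUM)
GRN: 10  (via ELM)
QRY: 10  (via JCT)
NOR: 11  (via GRN)
PIN: 15  (via GRN)
Shortest route: TOR–ELM–GRN–PIN = 15 min.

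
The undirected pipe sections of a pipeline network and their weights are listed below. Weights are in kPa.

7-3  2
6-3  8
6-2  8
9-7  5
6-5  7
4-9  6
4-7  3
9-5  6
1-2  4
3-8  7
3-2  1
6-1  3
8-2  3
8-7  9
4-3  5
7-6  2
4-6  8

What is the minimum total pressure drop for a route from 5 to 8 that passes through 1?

17 kPa

Best 5 to 1: 5 → 6 → 1 costing 10
Shortest 1→8: 1 → 2 → 8 = 7
Total via 1: 10 + 7 = 17 kPa.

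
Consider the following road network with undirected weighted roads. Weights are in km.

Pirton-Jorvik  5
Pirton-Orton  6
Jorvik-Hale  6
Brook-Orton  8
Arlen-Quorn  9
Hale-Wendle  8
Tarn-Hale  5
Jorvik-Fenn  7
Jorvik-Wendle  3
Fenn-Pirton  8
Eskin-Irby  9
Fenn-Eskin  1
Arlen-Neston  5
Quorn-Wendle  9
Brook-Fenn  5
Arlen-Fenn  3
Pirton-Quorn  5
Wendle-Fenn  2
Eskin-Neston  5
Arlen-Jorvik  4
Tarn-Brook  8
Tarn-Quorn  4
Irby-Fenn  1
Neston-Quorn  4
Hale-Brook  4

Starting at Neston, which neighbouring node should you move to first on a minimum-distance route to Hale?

Enumerating some paths:
Neston → Quorn → Tarn → Hale: 4+4+5 = 13
Neston → Arlen → Jorvik → Hale: 5+4+6 = 15
Neston → Eskin → Fenn → Brook → Hale: 5+1+5+4 = 15
Neston → Eskin → Fenn → Wendle → Hale: 5+1+2+8 = 16
The minimum is 13 km via Neston → Quorn → Tarn → Hale.
So from Neston the first move is to Quorn.

Quorn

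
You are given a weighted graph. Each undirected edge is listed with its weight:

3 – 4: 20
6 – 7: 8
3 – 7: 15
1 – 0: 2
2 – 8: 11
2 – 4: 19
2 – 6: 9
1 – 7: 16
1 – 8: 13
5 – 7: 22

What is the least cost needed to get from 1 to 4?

Shortest distances from 1:
1: 0
0: 2  (via 1)
8: 13  (via 1)
7: 16  (via 1)
2: 24  (via 8)
6: 24  (via 7)
3: 31  (via 7)
5: 38  (via 7)
4: 43  (via 2)
Shortest route: 1–8–2–4 = 43.

43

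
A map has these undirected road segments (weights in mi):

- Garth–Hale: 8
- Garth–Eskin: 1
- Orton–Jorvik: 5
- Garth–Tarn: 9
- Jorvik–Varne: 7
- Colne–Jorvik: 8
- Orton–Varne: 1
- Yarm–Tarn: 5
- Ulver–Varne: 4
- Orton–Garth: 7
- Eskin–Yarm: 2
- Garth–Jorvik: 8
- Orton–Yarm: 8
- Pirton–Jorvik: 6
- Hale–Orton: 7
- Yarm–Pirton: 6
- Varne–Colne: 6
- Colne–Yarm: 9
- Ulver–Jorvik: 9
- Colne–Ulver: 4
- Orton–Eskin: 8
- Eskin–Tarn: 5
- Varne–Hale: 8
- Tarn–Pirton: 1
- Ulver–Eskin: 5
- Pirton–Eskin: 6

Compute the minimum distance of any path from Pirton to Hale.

15 mi

Compare a few routes:
Pirton - Eskin - Garth - Hale: 6+1+8 = 15
Pirton - Yarm - Eskin - Garth - Hale: 6+2+1+8 = 17
Pirton - Jorvik - Orton - Hale: 6+5+7 = 18
Pirton - Tarn - Yarm - Eskin - Garth - Hale: 1+5+2+1+8 = 17
The minimum is 15 mi via Pirton - Eskin - Garth - Hale.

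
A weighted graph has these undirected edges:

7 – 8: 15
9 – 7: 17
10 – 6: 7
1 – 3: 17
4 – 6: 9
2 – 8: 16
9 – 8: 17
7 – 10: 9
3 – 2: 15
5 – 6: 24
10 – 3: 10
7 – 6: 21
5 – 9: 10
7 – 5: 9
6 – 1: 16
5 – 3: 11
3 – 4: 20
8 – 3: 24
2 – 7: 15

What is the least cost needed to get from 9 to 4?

41

Candidate routes:
9–5–3–4: 10+11+20 = 41
9–7–10–6–4: 17+9+7+9 = 42
9–5–6–4: 10+24+9 = 43
Cheapest is 9–5–3–4 at 41.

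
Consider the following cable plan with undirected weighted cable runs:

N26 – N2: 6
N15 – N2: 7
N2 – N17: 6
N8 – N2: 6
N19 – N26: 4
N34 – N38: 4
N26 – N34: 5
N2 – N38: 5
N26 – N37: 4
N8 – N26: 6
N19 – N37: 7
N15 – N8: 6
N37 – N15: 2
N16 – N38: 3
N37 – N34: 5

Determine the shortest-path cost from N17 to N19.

Shortest distances from N17:
N17: 0
N2: 6  (via N17)
N38: 11  (via N2)
N26: 12  (via N2)
N8: 12  (via N2)
N15: 13  (via N2)
N16: 14  (via N38)
N34: 15  (via N38)
N37: 15  (via N15)
N19: 16  (via N26)
Shortest route: N17–N2–N26–N19 = 16.

16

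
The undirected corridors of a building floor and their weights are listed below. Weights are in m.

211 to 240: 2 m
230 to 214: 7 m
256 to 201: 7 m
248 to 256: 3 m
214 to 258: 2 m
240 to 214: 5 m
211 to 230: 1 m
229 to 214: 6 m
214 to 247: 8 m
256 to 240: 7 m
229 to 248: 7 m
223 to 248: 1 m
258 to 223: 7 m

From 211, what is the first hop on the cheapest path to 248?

Enumerating some paths:
211 → 230 → 214 → 258 → 223 → 248: 1+7+2+7+1 = 18
211 → 240 → 214 → 258 → 223 → 248: 2+5+2+7+1 = 17
211 → 240 → 214 → 229 → 248: 2+5+6+7 = 20
211 → 240 → 256 → 248: 2+7+3 = 12
The minimum is 12 m via 211 → 240 → 256 → 248.
So from 211 the first move is to 240.

240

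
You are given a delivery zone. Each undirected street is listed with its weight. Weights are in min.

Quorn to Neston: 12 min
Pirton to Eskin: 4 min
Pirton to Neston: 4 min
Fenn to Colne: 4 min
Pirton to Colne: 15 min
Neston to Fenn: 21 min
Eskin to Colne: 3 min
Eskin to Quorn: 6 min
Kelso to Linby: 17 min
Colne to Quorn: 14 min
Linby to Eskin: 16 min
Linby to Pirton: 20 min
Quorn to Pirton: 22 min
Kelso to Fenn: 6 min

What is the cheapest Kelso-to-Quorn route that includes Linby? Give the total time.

Shortest Kelso→Linby: Kelso → Linby = 17
Shortest Linby→Quorn: Linby → Eskin → Quorn = 22
Total via Linby: 17 + 22 = 39 min.

39 min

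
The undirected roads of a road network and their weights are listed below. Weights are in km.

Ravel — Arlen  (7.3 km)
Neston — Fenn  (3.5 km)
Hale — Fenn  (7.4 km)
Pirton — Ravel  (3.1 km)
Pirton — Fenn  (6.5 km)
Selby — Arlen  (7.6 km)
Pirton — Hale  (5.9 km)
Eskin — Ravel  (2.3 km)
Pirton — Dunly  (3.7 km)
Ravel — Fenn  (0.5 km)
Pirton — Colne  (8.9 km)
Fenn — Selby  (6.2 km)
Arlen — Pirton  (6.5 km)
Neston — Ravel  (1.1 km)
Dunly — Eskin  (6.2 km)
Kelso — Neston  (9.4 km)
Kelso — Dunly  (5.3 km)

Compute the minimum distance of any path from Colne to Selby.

18.7 km

Enumerating some paths:
Colne - Pirton - Ravel - Fenn - Selby: 8.9+3.1+0.5+6.2 = 18.7
Colne - Pirton - Ravel - Neston - Fenn - Selby: 8.9+3.1+1.1+3.5+6.2 = 22.8
Colne - Pirton - Arlen - Selby: 8.9+6.5+7.6 = 23
Colne - Pirton - Fenn - Selby: 8.9+6.5+6.2 = 21.6
Cheapest is Colne - Pirton - Ravel - Fenn - Selby at 18.7 km.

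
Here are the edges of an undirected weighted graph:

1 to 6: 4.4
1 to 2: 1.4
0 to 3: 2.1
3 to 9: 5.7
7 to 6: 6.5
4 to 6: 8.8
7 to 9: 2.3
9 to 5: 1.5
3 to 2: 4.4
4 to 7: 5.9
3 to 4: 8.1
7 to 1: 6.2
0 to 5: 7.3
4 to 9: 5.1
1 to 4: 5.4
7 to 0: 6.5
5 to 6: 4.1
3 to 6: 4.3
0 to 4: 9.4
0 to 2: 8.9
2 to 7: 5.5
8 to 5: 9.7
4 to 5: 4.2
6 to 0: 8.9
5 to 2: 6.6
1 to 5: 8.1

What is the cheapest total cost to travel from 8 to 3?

16.9

Candidate routes:
8–5–2–3: 9.7+6.6+4.4 = 20.7
8–5–0–3: 9.7+7.3+2.1 = 19.1
8–5–9–3: 9.7+1.5+5.7 = 16.9
8–5–6–3: 9.7+4.1+4.3 = 18.1
Cheapest is 8–5–9–3 at 16.9.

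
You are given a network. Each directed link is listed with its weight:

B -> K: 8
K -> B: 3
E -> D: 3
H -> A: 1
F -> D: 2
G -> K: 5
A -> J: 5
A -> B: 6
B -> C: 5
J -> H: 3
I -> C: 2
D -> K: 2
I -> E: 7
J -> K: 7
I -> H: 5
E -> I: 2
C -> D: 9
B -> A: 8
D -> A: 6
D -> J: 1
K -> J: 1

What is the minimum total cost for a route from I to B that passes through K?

Shortest I→K: I–E–D–K = 12
Shortest K→B: K–B = 3
Total via K: 12 + 3 = 15.

15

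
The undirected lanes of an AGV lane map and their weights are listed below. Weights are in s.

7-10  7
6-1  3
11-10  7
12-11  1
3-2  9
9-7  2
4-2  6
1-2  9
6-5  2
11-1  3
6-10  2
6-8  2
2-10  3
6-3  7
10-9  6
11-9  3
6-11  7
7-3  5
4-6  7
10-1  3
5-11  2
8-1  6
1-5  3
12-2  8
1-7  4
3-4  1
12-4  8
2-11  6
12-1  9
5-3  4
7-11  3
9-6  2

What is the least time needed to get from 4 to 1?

Enumerating some paths:
4–3–5–1: 1+4+3 = 8
4–6–1: 7+3 = 10
4–3–7–1: 1+5+4 = 10
Cheapest is 4–3–5–1 at 8 s.

8 s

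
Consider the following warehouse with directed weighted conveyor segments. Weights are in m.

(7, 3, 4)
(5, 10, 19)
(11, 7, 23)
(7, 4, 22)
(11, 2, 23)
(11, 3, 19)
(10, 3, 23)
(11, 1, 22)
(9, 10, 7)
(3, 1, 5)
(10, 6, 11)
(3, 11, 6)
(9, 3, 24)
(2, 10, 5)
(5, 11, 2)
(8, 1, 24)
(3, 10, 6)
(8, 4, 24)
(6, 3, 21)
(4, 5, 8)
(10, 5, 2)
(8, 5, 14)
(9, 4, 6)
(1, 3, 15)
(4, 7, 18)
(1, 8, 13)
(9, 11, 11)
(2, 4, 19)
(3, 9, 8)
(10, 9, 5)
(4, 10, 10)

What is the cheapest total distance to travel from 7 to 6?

21 m

Candidate routes:
7 → 4 → 10 → 6: 22+10+11 = 43
7 → 3 → 9 → 4 → 10 → 6: 4+8+6+10+11 = 39
7 → 3 → 9 → 10 → 6: 4+8+7+11 = 30
7 → 3 → 10 → 6: 4+6+11 = 21
Cheapest is 7 → 3 → 10 → 6 at 21 m.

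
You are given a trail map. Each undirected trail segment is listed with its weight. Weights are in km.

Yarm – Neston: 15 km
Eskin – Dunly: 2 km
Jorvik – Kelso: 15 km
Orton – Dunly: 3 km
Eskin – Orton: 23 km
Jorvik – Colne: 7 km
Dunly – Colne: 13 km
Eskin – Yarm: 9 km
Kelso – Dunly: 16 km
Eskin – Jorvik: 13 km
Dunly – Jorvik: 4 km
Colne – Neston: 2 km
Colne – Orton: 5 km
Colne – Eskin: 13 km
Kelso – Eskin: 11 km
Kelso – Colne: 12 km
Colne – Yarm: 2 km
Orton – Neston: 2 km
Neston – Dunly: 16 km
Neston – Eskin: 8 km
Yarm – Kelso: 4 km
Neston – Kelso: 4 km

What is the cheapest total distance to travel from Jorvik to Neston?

9 km

Candidate routes:
Jorvik - Colne - Neston: 7+2 = 9
Jorvik - Colne - Orton - Neston: 7+5+2 = 14
The minimum is 9 km via Jorvik - Colne - Neston.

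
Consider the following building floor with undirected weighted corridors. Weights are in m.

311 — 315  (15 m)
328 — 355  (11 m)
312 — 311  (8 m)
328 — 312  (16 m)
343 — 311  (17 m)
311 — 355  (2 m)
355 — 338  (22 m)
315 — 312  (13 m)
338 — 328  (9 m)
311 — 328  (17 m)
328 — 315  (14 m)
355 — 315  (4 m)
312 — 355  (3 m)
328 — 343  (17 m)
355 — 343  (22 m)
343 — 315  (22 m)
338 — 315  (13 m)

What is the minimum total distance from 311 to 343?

17 m

Candidate routes:
311–355–343: 2+22 = 24
311–355–328–343: 2+11+17 = 30
311–355–315–343: 2+4+22 = 28
311–343: 17 = 17
Cheapest is 311–343 at 17 m.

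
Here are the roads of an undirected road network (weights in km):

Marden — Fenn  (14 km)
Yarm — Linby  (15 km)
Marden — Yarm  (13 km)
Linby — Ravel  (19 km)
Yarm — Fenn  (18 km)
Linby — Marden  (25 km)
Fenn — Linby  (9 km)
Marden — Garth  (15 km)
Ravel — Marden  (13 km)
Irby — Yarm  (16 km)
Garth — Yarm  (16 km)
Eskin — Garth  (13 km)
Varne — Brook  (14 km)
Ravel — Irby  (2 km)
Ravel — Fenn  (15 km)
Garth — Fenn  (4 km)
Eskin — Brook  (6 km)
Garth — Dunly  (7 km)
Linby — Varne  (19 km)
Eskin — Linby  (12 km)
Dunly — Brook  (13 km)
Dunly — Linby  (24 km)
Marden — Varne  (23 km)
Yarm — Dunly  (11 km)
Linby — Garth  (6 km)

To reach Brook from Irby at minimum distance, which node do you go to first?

Ravel

Enumerating some paths:
Irby–Yarm–Dunly–Brook: 16+11+13 = 40
Irby–Ravel–Linby–Eskin–Brook: 2+19+12+6 = 39
Irby–Ravel–Fenn–Garth–Eskin–Brook: 2+15+4+13+6 = 40
The minimum is 39 km via Irby–Ravel–Linby–Eskin–Brook.
So from Irby the first move is to Ravel.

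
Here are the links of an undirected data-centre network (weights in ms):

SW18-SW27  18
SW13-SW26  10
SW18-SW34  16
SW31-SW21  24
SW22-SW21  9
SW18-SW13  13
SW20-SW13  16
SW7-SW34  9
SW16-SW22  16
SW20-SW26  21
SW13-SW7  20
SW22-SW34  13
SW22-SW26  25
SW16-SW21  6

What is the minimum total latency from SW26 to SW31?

58 ms

Running Dijkstra from SW26:
SW26: 0
SW13: 10  (via SW26)
SW20: 21  (via SW26)
SW18: 23  (via SW13)
SW22: 25  (via SW26)
SW7: 30  (via SW13)
SW21: 34  (via SW22)
SW34: 38  (via SW22)
SW16: 40  (via SW21)
SW27: 41  (via SW18)
SW31: 58  (via SW21)
Shortest route: SW26–SW22–SW21–SW31 = 58 ms.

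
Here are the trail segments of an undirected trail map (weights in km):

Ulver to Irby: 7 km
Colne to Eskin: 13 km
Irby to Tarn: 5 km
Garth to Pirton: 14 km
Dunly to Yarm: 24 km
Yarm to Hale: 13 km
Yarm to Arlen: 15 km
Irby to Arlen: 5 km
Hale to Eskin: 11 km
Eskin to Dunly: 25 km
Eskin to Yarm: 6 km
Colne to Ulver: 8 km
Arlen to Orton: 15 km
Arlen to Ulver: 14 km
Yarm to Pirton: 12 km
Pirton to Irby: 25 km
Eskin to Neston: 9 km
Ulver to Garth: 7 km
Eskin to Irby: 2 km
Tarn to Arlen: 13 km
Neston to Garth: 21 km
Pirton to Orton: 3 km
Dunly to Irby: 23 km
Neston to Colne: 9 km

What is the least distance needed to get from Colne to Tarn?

Running Dijkstra from Colne:
Colne: 0
Ulver: 8  (via Colne)
Neston: 9  (via Colne)
Eskin: 13  (via Colne)
Irby: 15  (via Ulver)
Garth: 15  (via Ulver)
Yarm: 19  (via Eskin)
Arlen: 20  (via Irby)
Tarn: 20  (via Irby)
Shortest route: Colne → Ulver → Irby → Tarn = 20 km.

20 km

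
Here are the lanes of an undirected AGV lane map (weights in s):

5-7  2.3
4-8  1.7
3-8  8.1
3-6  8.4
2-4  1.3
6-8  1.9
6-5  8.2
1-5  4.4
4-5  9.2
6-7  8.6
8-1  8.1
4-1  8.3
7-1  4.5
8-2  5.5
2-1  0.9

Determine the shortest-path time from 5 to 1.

4.4 s

Candidate routes:
5–7–1: 2.3+4.5 = 6.8
5–1: 4.4 = 4.4
Cheapest is 5–1 at 4.4 s.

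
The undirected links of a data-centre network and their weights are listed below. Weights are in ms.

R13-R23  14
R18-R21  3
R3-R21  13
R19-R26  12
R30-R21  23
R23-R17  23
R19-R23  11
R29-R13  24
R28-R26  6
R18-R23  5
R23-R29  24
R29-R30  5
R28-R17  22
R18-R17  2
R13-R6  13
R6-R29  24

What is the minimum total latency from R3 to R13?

35 ms

Candidate routes:
R3 - R21 - R18 - R23 - R13: 13+3+5+14 = 35
R3 - R21 - R18 - R23 - R29 - R13: 13+3+5+24+24 = 69
R3 - R21 - R30 - R29 - R13: 13+23+5+24 = 65
R3 - R21 - R18 - R17 - R23 - R13: 13+3+2+23+14 = 55
The minimum is 35 ms via R3 - R21 - R18 - R23 - R13.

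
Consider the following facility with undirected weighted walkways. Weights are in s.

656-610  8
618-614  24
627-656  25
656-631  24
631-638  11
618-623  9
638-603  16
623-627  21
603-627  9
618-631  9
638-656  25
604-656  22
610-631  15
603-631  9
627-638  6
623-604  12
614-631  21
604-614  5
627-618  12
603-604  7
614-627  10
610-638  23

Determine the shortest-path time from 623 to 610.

33 s

Enumerating some paths:
623 → 604 → 603 → 631 → 610: 12+7+9+15 = 43
623 → 618 → 631 → 610: 9+9+15 = 33
623 → 604 → 656 → 610: 12+22+8 = 42
Cheapest is 623 → 618 → 631 → 610 at 33 s.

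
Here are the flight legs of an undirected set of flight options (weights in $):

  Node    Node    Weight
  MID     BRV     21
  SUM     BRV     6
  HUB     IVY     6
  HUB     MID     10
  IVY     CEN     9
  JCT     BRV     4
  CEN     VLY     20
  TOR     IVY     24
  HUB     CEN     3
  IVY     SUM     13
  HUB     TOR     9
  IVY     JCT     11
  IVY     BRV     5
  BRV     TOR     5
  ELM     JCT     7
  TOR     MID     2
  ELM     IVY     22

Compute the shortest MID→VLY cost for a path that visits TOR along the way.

Shortest MID→TOR: MID → TOR = 2
Shortest TOR→VLY: TOR → HUB → CEN → VLY = 32
Total via TOR: 2 + 32 = $34.

$34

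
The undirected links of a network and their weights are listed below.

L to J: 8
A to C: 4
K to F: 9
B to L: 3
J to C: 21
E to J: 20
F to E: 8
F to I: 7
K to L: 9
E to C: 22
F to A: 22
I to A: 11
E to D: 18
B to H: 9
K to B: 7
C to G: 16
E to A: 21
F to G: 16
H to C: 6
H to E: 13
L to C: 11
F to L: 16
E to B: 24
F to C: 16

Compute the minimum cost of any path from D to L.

42

Enumerating some paths:
D → E → F → L: 18+8+16 = 42
D → E → B → L: 18+24+3 = 45
D → E → F → K → L: 18+8+9+9 = 44
D → E → H → B → L: 18+13+9+3 = 43
The minimum is 42 via D → E → F → L.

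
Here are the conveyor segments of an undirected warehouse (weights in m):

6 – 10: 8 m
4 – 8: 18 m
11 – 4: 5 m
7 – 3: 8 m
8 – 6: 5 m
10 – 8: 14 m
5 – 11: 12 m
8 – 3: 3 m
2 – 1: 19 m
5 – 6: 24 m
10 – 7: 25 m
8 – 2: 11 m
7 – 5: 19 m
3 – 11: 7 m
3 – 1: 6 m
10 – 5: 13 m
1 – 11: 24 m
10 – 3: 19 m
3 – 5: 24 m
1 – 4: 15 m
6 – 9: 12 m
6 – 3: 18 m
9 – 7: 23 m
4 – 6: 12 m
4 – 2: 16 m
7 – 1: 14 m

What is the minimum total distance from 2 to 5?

33 m

Shortest distances from 2:
2: 0
8: 11  (via 2)
3: 14  (via 8)
4: 16  (via 2)
6: 16  (via 8)
1: 19  (via 2)
11: 21  (via 3)
7: 22  (via 3)
10: 24  (via 6)
9: 28  (via 6)
5: 33  (via 11)
Shortest route: 2 → 8 → 3 → 11 → 5 = 33 m.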